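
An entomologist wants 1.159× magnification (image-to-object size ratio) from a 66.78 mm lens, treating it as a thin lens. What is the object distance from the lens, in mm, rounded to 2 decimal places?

124.40 mm

With m = dᵢ/dₒ and 1/f = 1/dₒ + 1/dᵢ, substituting dᵢ = m·dₒ gives 1/f = (1 + 1/m)/dₒ, hence dₒ = f·(1 + 1/m).
dₒ = 66.78 × (1 + 1/1.159) = 66.78 × 1.86281 ≈ 124.399 mm.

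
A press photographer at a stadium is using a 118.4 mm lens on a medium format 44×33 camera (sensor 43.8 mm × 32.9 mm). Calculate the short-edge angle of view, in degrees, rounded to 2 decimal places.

Angle of view α = 2·arctan(h/2f) with h = 32.9 mm and f = 118.4 mm.
h/2f = 0.13894; arctan(0.13894) ≈ 7.9098°, so α ≈ 15.8196°.

15.82°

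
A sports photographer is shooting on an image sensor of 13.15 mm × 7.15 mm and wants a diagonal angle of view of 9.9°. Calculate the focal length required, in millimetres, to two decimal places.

86.41 mm

Sensor diagonal = √(13.15² + 7.15²) = √224.0450 ≈ 14.9681 mm.
From α = 2·arctan(d/2f) we get f = d / (2·tan(α/2)).
With d = 14.9681 mm and α/2 = 4.95°, tan(α/2) ≈ 0.08661, so f ≈ 14.9681 / 0.17322 ≈ 86.4117 mm.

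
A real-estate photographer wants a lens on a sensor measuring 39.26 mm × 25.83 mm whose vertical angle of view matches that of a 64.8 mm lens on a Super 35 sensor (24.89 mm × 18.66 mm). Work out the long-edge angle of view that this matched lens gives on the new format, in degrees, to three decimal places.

Equal vertical AOV ⇒ f₂ = f₁ · 25.83/18.66 = 64.8 × 1.38424 ≈ 89.6990 mm.
Long-edge AOV on the new format = 2·arctan(39.26 / (2 × 89.6990)) = 2·arctan(0.21884) ≈ 24.6883°.

24.688°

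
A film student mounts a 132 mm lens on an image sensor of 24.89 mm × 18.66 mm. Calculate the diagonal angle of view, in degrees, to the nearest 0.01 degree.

Sensor diagonal = √(24.89² + 18.66²) = √967.7077 ≈ 31.1080 mm.
Angle of view α = 2·arctan(d/2f) with d = 31.1080 mm and f = 132 mm.
d/2f = 0.11783; arctan(0.11783) ≈ 6.7204°, so α ≈ 13.4407°.

13.44°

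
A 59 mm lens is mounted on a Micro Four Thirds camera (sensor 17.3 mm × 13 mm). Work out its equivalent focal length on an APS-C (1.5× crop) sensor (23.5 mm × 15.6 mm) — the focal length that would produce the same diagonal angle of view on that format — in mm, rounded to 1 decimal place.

76.9 mm

Sensor diagonal = √(17.3² + 13²) = √468.2900 ≈ 21.6400 mm.
Sensor diagonal = √(23.5² + 15.6²) = √795.6100 ≈ 28.2066 mm.
Equal angle of view means equal diagonal/f ratio, so f₂ = f₁ · (diagonal₂/diagonal₁) = 59 × 28.2066/21.6400.
f₂ = 59 × 1.30344 ≈ 76.903 mm.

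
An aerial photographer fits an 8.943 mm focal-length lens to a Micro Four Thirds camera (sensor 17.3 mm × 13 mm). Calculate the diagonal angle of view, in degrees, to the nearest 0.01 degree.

Sensor diagonal = √(17.3² + 13²) = √468.2900 ≈ 21.6400 mm.
Angle of view α = 2·arctan(d/2f) with d = 21.6400 mm and f = 8.943 mm.
d/2f = 1.20989; arctan(1.20989) ≈ 50.4254°, so α ≈ 100.8509°.

100.85°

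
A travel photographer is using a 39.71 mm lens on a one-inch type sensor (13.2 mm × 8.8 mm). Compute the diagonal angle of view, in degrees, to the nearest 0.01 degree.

Sensor diagonal = √(13.2² + 8.8²) = √251.6800 ≈ 15.8644 mm.
Angle of view α = 2·arctan(d/2f) with d = 15.8644 mm and f = 39.71 mm.
d/2f = 0.19975; arctan(0.19975) ≈ 11.2964°, so α ≈ 22.5927°.

22.59°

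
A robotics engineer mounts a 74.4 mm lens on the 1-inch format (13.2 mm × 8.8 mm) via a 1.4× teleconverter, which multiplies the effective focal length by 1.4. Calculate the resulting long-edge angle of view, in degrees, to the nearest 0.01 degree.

7.25°

Effective focal length f = 74.4 × 1.4 = 104.16 mm.
α = 2·arctan(13.2 / (2 × 104.16)) = 2·arctan(0.06336) ≈ 7.2513°.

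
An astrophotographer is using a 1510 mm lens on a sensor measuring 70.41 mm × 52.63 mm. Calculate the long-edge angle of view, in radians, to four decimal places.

Angle of view α = 2·arctan(w/2f) with w = 70.41 mm and f = 1510 mm.
w/2f = 0.02331; arctan(0.02331) ≈ 0.0233 rad, so α ≈ 0.0466 rad.

0.0466 rad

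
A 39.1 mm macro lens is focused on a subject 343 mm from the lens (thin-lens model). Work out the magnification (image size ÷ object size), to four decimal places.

Thin lens: 1/f = 1/dₒ + 1/dᵢ → 1/dᵢ = 1/39.1 − 1/343 = 0.0226600 mm⁻¹, so dᵢ ≈ 44.1306 mm.
Magnification m = dᵢ/dₒ = 44.1306/343 ≈ 0.12866.

0.1287×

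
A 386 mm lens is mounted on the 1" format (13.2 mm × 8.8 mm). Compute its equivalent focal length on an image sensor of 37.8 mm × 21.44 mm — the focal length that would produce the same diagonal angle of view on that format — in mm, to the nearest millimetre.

Sensor diagonal = √(13.2² + 8.8²) = √251.6800 ≈ 15.8644 mm.
Sensor diagonal = √(37.8² + 21.44²) = √1888.5136 ≈ 43.4570 mm.
Equal angle of view means equal diagonal/f ratio, so f₂ = f₁ · (diagonal₂/diagonal₁) = 386 × 43.4570/15.8644.
f₂ = 386 × 2.73928 ≈ 1057.360 mm.

1057 mm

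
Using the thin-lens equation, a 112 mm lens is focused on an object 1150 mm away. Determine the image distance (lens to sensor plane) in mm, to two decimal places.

124.08 mm

1/dᵢ = 1/f − 1/dₒ = 1/112 − 1/1150 = 0.0080590 mm⁻¹.
dᵢ = 1/0.0080590 ≈ 124.0848 mm.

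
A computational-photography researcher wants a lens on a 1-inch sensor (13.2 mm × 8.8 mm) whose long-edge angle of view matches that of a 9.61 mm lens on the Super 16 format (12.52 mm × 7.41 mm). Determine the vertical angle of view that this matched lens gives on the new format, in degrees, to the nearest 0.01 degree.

Equal long-edge AOV ⇒ f₂ = f₁ · 13.2/12.52 = 9.61 × 1.05431 ≈ 10.1319 mm.
Vertical AOV on the new format = 2·arctan(8.8 / (2 × 10.1319)) = 2·arctan(0.43427) ≈ 46.9477°.

46.95°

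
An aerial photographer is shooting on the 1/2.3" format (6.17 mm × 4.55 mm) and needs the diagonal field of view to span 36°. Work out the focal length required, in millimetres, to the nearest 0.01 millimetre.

Sensor diagonal = √(6.17² + 4.55²) = √58.7714 ≈ 7.6663 mm.
From α = 2·arctan(d/2f) we get f = d / (2·tan(α/2)).
With d = 7.6663 mm and α/2 = 18°, tan(α/2) ≈ 0.32492, so f ≈ 7.6663 / 0.64984 ≈ 11.7971 mm.

11.80 mm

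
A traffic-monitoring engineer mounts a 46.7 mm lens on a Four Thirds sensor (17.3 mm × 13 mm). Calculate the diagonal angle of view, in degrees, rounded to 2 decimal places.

26.09°

Sensor diagonal = √(17.3² + 13²) = √468.2900 ≈ 21.6400 mm.
Angle of view α = 2·arctan(d/2f) with d = 21.6400 mm and f = 46.7 mm.
d/2f = 0.23169; arctan(0.23169) ≈ 13.0448°, so α ≈ 26.0896°.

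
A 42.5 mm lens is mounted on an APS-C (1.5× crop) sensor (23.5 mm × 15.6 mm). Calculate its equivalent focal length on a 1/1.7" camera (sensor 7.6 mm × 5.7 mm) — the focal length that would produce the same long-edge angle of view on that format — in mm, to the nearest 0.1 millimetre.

Equal angle of view means equal width/f ratio, so f₂ = f₁ · (width₂/width₁) = 42.5 × 7.6/23.5.
f₂ = 42.5 × 0.32340 ≈ 13.745 mm.

13.7 mm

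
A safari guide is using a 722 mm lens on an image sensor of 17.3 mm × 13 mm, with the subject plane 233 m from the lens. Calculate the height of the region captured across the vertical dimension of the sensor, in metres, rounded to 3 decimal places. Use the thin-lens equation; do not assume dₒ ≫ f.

4.182 m

dₒ: 233 m = 233000 mm.
Similar triangles through the lens centre give W/dₒ = h/dᵢ; with 1/f = 1/dₒ + 1/dᵢ this gives W = h·(dₒ − f)/f.
W = 13 mm × (233000 − 722) / 722 = 13 × 321.7147 ≈ 4182.291 mm = 4.18229 m.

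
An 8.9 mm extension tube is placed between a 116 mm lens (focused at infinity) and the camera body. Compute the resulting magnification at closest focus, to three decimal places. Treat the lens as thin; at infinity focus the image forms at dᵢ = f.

0.077×

The tube moves the image plane from f to f + e, so dᵢ = 116 + 8.9 = 124.9 mm. Focus is achieved when 1/f = 1/dₒ + 1/dᵢ, giving dₒ = 1/(1/f − 1/(f+e)).
Magnification m = dᵢ/dₒ = (f+e)·(1/f − 1/(f+e)) = e/f = 8.9/116 ≈ 0.0767.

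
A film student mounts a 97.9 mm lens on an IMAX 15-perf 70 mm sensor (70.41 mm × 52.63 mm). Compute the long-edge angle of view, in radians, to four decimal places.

0.6904 rad

Angle of view α = 2·arctan(w/2f) with w = 70.41 mm and f = 97.9 mm.
w/2f = 0.35960; arctan(0.35960) ≈ 0.3452 rad, so α ≈ 0.6904 rad.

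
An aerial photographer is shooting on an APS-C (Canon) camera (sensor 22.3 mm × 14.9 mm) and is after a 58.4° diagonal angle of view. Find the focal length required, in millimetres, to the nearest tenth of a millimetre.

24.0 mm

Sensor diagonal = √(22.3² + 14.9²) = √719.3000 ≈ 26.8198 mm.
From α = 2·arctan(d/2f) we get f = d / (2·tan(α/2)).
With d = 26.8198 mm and α/2 = 29.2°, tan(α/2) ≈ 0.55888, so f ≈ 26.8198 / 1.11776 ≈ 23.9942 mm.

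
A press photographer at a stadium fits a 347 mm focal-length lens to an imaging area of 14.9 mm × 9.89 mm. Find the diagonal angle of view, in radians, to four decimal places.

0.0515 rad

Sensor diagonal = √(14.9² + 9.89²) = √319.8221 ≈ 17.8836 mm.
Angle of view α = 2·arctan(d/2f) with d = 17.8836 mm and f = 347 mm.
d/2f = 0.02577; arctan(0.02577) ≈ 0.0258 rad, so α ≈ 0.0515 rad.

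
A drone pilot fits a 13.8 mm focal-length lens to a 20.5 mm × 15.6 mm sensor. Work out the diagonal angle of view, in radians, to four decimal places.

Sensor diagonal = √(20.5² + 15.6²) = √663.6100 ≈ 25.7606 mm.
Angle of view α = 2·arctan(d/2f) with d = 25.7606 mm and f = 13.8 mm.
d/2f = 0.93336; arctan(0.93336) ≈ 0.7509 rad, so α ≈ 1.5019 rad.

1.5019 rad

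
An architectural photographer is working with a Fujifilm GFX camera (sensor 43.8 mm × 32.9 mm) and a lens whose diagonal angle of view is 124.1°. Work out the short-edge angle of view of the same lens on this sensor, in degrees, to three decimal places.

97.082°

Sensor diagonal = √(43.8² + 32.9²) = √3000.8500 ≈ 54.7800 mm.
From the diagonal AOV: f = 54.7800 / (2·tan(62.05°)) = 54.7800 / 3.76938 ≈ 14.5329 mm.
Short-edge AOV = 2·arctan(32.9 / (2 × 14.5329)) = 2·arctan(1.13192) ≈ 97.0815°.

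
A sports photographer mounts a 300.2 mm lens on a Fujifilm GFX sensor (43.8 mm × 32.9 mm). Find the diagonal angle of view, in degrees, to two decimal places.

10.43°

Sensor diagonal = √(43.8² + 32.9²) = √3000.8500 ≈ 54.7800 mm.
Angle of view α = 2·arctan(d/2f) with d = 54.7800 mm and f = 300.2 mm.
d/2f = 0.09124; arctan(0.09124) ≈ 5.2132°, so α ≈ 10.4264°.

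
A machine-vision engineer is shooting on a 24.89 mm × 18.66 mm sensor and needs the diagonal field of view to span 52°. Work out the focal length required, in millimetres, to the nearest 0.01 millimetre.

31.89 mm

Sensor diagonal = √(24.89² + 18.66²) = √967.7077 ≈ 31.1080 mm.
From α = 2·arctan(d/2f) we get f = d / (2·tan(α/2)).
With d = 31.1080 mm and α/2 = 26°, tan(α/2) ≈ 0.48773, so f ≈ 31.1080 / 0.97547 ≈ 31.8904 mm.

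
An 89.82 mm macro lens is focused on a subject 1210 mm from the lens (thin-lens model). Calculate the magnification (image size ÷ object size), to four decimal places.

0.0802×

Thin lens: 1/f = 1/dₒ + 1/dᵢ → 1/dᵢ = 1/89.82 − 1/1210 = 0.0103069 mm⁻¹, so dᵢ ≈ 97.0221 mm.
Magnification m = dᵢ/dₒ = 97.0221/1210 ≈ 0.08018.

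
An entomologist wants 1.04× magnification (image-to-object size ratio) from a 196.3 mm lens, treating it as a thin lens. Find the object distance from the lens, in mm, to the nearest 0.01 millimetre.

With m = dᵢ/dₒ and 1/f = 1/dₒ + 1/dᵢ, substituting dᵢ = m·dₒ gives 1/f = (1 + 1/m)/dₒ, hence dₒ = f·(1 + 1/m).
dₒ = 196.3 × (1 + 1/1.04) = 196.3 × 1.96154 ≈ 385.050 mm.

385.05 mm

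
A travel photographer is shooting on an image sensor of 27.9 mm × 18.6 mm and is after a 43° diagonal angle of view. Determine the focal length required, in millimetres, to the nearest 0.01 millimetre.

Sensor diagonal = √(27.9² + 18.6²) = √1124.3700 ≈ 33.5316 mm.
From α = 2·arctan(d/2f) we get f = d / (2·tan(α/2)).
With d = 33.5316 mm and α/2 = 21.5°, tan(α/2) ≈ 0.39391, so f ≈ 33.5316 / 0.78782 ≈ 42.5625 mm.

42.56 mm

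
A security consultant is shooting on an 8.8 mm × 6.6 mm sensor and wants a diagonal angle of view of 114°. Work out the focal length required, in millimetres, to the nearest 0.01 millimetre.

3.57 mm

Sensor diagonal = √(8.8² + 6.6²) = √121.0000 ≈ 11.0000 mm.
From α = 2·arctan(d/2f) we get f = d / (2·tan(α/2)).
With d = 11.0000 mm and α/2 = 57°, tan(α/2) ≈ 1.53986, so f ≈ 11.0000 / 3.07973 ≈ 3.5717 mm.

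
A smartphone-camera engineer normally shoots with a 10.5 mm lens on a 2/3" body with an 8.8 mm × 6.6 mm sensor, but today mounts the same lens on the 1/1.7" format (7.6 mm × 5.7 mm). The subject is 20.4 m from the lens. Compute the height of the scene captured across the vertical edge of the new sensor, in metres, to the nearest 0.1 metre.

The focal length stays 10.5 mm; the relevant sensor dimension is now h = 5.7 mm. Object distance dₒ = 20.4 m = 20400 mm.
Thin-lens field height W = h·(dₒ − f)/f = 5.7 × (20400 − 10.5)/10.5 ≈ 11068.586 mm = 11.0686 m.

11.1 m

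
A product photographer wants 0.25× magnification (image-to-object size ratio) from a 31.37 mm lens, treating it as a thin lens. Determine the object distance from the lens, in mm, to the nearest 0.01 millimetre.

156.85 mm

With m = dᵢ/dₒ and 1/f = 1/dₒ + 1/dᵢ, substituting dᵢ = m·dₒ gives 1/f = (1 + 1/m)/dₒ, hence dₒ = f·(1 + 1/m).
dₒ = 31.37 × (1 + 1/0.25) = 31.37 × 5.00000 ≈ 156.850 mm.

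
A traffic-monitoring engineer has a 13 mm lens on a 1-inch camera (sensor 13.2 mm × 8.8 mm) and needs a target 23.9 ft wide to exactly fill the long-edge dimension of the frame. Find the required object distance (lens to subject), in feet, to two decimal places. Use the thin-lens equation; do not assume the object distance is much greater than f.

23.58 ft

W: 23.9 ft × 304.8 mm/ft = 7284.72 mm.
Magnification m = w/W = dᵢ/dₒ; combined with 1/f = 1/dₒ + 1/dᵢ this gives dₒ = f·(1 + W/w).
dₒ = 13 mm × (1 + 7284.72/13.2) = 13 × 552.8727 ≈ 7187.345 mm = 7187.345/304.8 ft = 23.5805 ft.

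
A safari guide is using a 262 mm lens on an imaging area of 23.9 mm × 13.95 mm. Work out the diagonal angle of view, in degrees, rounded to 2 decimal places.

Sensor diagonal = √(23.9² + 13.95²) = √765.8125 ≈ 27.6733 mm.
Angle of view α = 2·arctan(d/2f) with d = 27.6733 mm and f = 262 mm.
d/2f = 0.05281; arctan(0.05281) ≈ 3.0231°, so α ≈ 6.0462°.

6.05°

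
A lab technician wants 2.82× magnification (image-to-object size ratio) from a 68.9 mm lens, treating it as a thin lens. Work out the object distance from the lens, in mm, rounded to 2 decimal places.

93.33 mm

With m = dᵢ/dₒ and 1/f = 1/dₒ + 1/dᵢ, substituting dᵢ = m·dₒ gives 1/f = (1 + 1/m)/dₒ, hence dₒ = f·(1 + 1/m).
dₒ = 68.9 × (1 + 1/2.82) = 68.9 × 1.35461 ≈ 93.333 mm.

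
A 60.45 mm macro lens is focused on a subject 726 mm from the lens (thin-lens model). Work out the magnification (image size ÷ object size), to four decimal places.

0.0908×

Thin lens: 1/f = 1/dₒ + 1/dᵢ → 1/dᵢ = 1/60.45 − 1/726 = 0.0151652 mm⁻¹, so dᵢ ≈ 65.9405 mm.
Magnification m = dᵢ/dₒ = 65.9405/726 ≈ 0.09083.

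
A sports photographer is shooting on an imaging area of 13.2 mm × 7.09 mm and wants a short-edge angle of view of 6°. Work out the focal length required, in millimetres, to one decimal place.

From α = 2·arctan(h/2f) we get f = h / (2·tan(α/2)).
With h = 7.09 mm and α/2 = 3°, tan(α/2) ≈ 0.05241, so f ≈ 7.09 / 0.10482 ≈ 67.6426 mm.

67.6 mm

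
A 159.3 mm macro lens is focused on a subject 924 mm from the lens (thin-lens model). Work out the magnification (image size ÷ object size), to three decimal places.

Thin lens: 1/f = 1/dₒ + 1/dᵢ → 1/dᵢ = 1/159.3 − 1/924 = 0.0051952 mm⁻¹, so dᵢ ≈ 192.4849 mm.
Magnification m = dᵢ/dₒ = 192.4849/924 ≈ 0.20832.

0.208×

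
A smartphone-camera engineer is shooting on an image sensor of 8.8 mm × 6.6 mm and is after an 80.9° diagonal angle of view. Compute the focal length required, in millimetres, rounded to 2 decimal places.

Sensor diagonal = √(8.8² + 6.6²) = √121.0000 ≈ 11.0000 mm.
From α = 2·arctan(d/2f) we get f = d / (2·tan(α/2)).
With d = 11.0000 mm and α/2 = 40.45°, tan(α/2) ≈ 0.85257, so f ≈ 11.0000 / 1.70515 ≈ 6.4511 mm.

6.45 mm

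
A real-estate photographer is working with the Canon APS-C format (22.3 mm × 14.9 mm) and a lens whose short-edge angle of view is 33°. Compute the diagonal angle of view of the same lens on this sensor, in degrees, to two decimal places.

From the short-edge AOV: f = 14.9 / (2·tan(16.5°)) = 14.9 / 0.59243 ≈ 25.1508 mm.
Sensor diagonal = √(22.3² + 14.9²) = √719.3000 ≈ 26.8198 mm.
Diagonal AOV = 2·arctan(26.8198 / (2 × 25.1508)) = 2·arctan(0.53318) ≈ 56.1313°.

56.13°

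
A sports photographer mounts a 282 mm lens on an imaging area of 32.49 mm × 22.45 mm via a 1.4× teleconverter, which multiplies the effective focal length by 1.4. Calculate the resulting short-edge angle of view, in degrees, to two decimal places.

3.26°

Effective focal length f = 282 × 1.4 = 394.8 mm.
α = 2·arctan(22.45 / (2 × 394.8)) = 2·arctan(0.02843) ≈ 3.2572°.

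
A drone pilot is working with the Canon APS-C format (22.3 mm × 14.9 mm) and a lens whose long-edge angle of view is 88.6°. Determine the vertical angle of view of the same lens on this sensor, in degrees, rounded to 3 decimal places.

From the long-edge AOV: f = 22.3 / (2·tan(44.3°)) = 22.3 / 1.95172 ≈ 11.4258 mm.
Vertical AOV = 2·arctan(14.9 / (2 × 11.4258)) = 2·arctan(0.65203) ≈ 66.2112°.

66.211°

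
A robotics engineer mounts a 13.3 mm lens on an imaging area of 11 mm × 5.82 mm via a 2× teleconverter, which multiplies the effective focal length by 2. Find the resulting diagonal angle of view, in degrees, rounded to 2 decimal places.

Effective focal length f = 13.3 × 2 = 26.6 mm.
Sensor diagonal = √(11² + 5.82²) = √154.8724 ≈ 12.4448 mm.
α = 2·arctan(12.445 / (2 × 26.6)) = 2·arctan(0.23392) ≈ 26.3323°.

26.33°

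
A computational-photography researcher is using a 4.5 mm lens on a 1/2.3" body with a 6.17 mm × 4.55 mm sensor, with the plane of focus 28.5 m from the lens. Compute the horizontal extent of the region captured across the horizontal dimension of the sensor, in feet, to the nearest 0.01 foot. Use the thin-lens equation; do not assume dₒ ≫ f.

128.18 ft

dₒ: 28.5 m = 28500 mm.
Similar triangles through the lens centre give W/dₒ = w/dᵢ; with 1/f = 1/dₒ + 1/dᵢ this gives W = w·(dₒ − f)/f.
W = 6.17 mm × (28500 − 4.5) / 4.5 = 6.17 × 6332.3333 ≈ 39070.497 mm = 39070.497/304.8 ft = 128.184 ft.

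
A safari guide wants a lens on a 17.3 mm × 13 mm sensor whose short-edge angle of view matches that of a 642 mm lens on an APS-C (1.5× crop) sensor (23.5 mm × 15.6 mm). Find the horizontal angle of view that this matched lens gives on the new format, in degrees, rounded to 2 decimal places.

1.85°

Equal short-edge AOV ⇒ f₂ = f₁ · 13/15.6 = 642 × 0.83333 ≈ 535.0000 mm.
Horizontal AOV on the new format = 2·arctan(17.3 / (2 × 535.0000)) = 2·arctan(0.01617) ≈ 1.8526°.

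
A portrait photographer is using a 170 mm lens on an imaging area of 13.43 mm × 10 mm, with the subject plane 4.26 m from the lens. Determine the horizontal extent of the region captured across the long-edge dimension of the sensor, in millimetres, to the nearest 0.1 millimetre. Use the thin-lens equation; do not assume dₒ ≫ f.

323.1 mm

dₒ: 4.26 m = 4260 mm.
Similar triangles through the lens centre give W/dₒ = w/dᵢ; with 1/f = 1/dₒ + 1/dᵢ this gives W = w·(dₒ − f)/f.
W = 13.43 mm × (4260 − 170) / 170 = 13.43 × 24.0588 ≈ 323.110 mm.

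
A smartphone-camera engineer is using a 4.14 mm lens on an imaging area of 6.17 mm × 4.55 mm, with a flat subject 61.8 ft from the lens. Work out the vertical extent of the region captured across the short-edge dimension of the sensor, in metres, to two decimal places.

dₒ: 61.8 ft × 304.8 mm/ft = 18836.64 mm.
Similar triangles through the lens centre give W/dₒ = h/dᵢ; with 1/f = 1/dₒ + 1/dᵢ this gives W = h·(dₒ − f)/f.
W = 4.55 mm × (18836.6 − 4.14) / 4.14 = 4.55 × 4548.9129 ≈ 20697.554 mm = 20.6976 m.

20.70 m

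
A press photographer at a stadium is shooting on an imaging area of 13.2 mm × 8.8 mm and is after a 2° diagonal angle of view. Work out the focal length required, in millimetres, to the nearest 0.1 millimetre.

454.4 mm

Sensor diagonal = √(13.2² + 8.8²) = √251.6800 ≈ 15.8644 mm.
From α = 2·arctan(d/2f) we get f = d / (2·tan(α/2)).
With d = 15.8644 mm and α/2 = 1°, tan(α/2) ≈ 0.01746, so f ≈ 15.8644 / 0.03491 ≈ 454.4362 mm.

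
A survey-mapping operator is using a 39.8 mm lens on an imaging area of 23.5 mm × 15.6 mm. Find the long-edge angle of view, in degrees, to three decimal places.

32.896°

Angle of view α = 2·arctan(w/2f) with w = 23.5 mm and f = 39.8 mm.
w/2f = 0.29523; arctan(0.29523) ≈ 16.4480°, so α ≈ 32.8960°.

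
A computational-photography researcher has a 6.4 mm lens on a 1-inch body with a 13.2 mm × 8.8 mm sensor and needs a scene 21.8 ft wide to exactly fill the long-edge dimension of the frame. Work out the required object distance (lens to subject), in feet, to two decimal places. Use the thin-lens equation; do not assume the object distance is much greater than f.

W: 21.8 ft × 304.8 mm/ft = 6644.64 mm.
Magnification m = w/W = dᵢ/dₒ; combined with 1/f = 1/dₒ + 1/dᵢ this gives dₒ = f·(1 + W/w).
dₒ = 6.4 mm × (1 + 6644.64/13.2) = 6.4 × 504.3818 ≈ 3228.044 mm = 3228.044/304.8 ft = 10.5907 ft.

10.59 ft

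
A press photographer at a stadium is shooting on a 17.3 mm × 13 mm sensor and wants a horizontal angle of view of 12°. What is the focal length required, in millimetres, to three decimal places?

From α = 2·arctan(w/2f) we get f = w / (2·tan(α/2)).
With w = 17.3 mm and α/2 = 6°, tan(α/2) ≈ 0.10510, so f ≈ 17.3 / 0.21021 ≈ 82.2993 mm.

82.299 mm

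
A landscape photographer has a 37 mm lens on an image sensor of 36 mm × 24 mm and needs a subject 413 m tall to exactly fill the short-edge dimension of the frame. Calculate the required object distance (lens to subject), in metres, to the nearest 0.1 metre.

636.7 m

W: 413 m = 413000 mm.
Magnification m = h/W = dᵢ/dₒ; combined with 1/f = 1/dₒ + 1/dᵢ this gives dₒ = f·(1 + W/h).
dₒ = 37 mm × (1 + 413000/24) = 37 × 17209.3333 ≈ 636745.333 mm = 636.745 m.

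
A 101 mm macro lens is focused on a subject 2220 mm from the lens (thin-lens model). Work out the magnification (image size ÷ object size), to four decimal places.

0.0477×

Thin lens: 1/f = 1/dₒ + 1/dᵢ → 1/dᵢ = 1/101 − 1/2220 = 0.0094505 mm⁻¹, so dᵢ ≈ 105.8141 mm.
Magnification m = dᵢ/dₒ = 105.8141/2220 ≈ 0.04766.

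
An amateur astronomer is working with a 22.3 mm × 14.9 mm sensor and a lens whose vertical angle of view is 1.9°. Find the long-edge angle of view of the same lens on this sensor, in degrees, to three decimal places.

From the vertical AOV: f = 14.9 / (2·tan(0.95°)) = 14.9 / 0.03316 ≈ 449.2784 mm.
Long-edge AOV = 2·arctan(22.3 / (2 × 449.2784)) = 2·arctan(0.02482) ≈ 2.8433°.

2.843°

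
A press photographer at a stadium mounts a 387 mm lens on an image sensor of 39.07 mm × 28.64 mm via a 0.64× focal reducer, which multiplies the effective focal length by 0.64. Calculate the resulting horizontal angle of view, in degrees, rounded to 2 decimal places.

9.02°

Effective focal length f = 387 × 0.64 = 247.68 mm.
α = 2·arctan(39.07 / (2 × 247.68)) = 2·arctan(0.07887) ≈ 9.0194°.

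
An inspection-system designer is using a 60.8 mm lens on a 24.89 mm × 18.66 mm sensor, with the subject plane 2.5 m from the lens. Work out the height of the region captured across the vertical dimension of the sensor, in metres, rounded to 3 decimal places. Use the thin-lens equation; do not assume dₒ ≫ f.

0.749 m

dₒ: 2.5 m = 2500 mm.
Similar triangles through the lens centre give W/dₒ = h/dᵢ; with 1/f = 1/dₒ + 1/dᵢ this gives W = h·(dₒ − f)/f.
W = 18.66 mm × (2500 − 60.8) / 60.8 = 18.66 × 40.1184 ≈ 748.610 mm = 0.74861 m.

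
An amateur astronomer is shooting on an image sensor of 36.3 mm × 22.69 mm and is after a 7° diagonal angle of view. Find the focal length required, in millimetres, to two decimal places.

Sensor diagonal = √(36.3² + 22.69²) = √1832.5261 ≈ 42.8080 mm.
From α = 2·arctan(d/2f) we get f = d / (2·tan(α/2)).
With d = 42.8080 mm and α/2 = 3.5°, tan(α/2) ≈ 0.06116, so f ≈ 42.8080 / 0.12233 ≈ 349.9524 mm.

349.95 mm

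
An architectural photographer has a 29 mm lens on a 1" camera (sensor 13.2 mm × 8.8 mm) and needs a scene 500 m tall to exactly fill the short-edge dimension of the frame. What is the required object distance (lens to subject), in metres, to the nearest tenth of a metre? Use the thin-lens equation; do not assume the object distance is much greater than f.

1647.8 m

W: 500 m = 500000 mm.
Magnification m = h/W = dᵢ/dₒ; combined with 1/f = 1/dₒ + 1/dᵢ this gives dₒ = f·(1 + W/h).
dₒ = 29 mm × (1 + 500000/8.8) = 29 × 56819.1818 ≈ 1647756.273 mm = 1647.76 m.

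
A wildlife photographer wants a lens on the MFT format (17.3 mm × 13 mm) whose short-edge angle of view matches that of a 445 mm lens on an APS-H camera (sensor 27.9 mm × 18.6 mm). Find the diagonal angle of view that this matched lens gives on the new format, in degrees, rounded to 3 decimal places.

3.985°

Equal short-edge AOV ⇒ f₂ = f₁ · 13/18.6 = 445 × 0.69892 ≈ 311.0215 mm.
Sensor diagonal = √(17.3² + 13²) = √468.2900 ≈ 21.6400 mm.
Diagonal AOV on the new format = 2·arctan(21.6400 / (2 × 311.0215)) = 2·arctan(0.03479) ≈ 3.9849°.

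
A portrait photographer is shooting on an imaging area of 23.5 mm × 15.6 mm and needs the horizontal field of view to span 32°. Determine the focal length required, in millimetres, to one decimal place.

From α = 2·arctan(w/2f) we get f = w / (2·tan(α/2)).
With w = 23.5 mm and α/2 = 16°, tan(α/2) ≈ 0.28675, so f ≈ 23.5 / 0.57349 ≈ 40.9771 mm.

41.0 mm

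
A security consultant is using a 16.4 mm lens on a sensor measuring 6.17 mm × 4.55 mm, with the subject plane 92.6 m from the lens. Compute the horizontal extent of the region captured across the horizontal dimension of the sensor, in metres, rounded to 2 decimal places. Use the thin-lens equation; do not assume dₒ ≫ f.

34.83 m

dₒ: 92.6 m = 92600 mm.
Similar triangles through the lens centre give W/dₒ = w/dᵢ; with 1/f = 1/dₒ + 1/dᵢ this gives W = w·(dₒ − f)/f.
W = 6.17 mm × (92600 − 16.4) / 16.4 = 6.17 × 5645.3415 ≈ 34831.757 mm = 34.8318 m.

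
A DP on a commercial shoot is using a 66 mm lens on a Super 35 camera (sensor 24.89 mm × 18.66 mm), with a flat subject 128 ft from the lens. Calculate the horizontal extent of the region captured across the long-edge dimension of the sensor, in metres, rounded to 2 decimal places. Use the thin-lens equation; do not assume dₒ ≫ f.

14.69 m

dₒ: 128 ft × 304.8 mm/ft = 39014.40 mm.
Similar triangles through the lens centre give W/dₒ = w/dᵢ; with 1/f = 1/dₒ + 1/dᵢ this gives W = w·(dₒ − f)/f.
W = 24.89 mm × (39014.4 − 66) / 66 = 24.89 × 590.1273 ≈ 14688.267 mm = 14.6883 m.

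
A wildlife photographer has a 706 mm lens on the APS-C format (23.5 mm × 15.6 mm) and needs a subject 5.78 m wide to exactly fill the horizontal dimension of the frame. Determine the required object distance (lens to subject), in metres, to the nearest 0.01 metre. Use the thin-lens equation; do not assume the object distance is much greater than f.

174.35 m

W: 5.78 m = 5780 mm.
Magnification m = w/W = dᵢ/dₒ; combined with 1/f = 1/dₒ + 1/dᵢ this gives dₒ = f·(1 + W/w).
dₒ = 706 mm × (1 + 5780/23.5) = 706 × 246.9574 ≈ 174351.957 mm = 174.352 m.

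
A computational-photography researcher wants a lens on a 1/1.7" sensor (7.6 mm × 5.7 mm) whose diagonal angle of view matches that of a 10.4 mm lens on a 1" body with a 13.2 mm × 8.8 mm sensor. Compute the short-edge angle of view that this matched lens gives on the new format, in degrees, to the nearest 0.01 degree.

49.18°

Sensor diagonal = √(13.2² + 8.8²) = √251.6800 ≈ 15.8644 mm.
Sensor diagonal = √(7.6² + 5.7²) = √90.2500 ≈ 9.5000 mm.
Equal diagonal AOV ⇒ f₂ = f₁ · 9.5000/15.8644 = 10.4 × 0.59882 ≈ 6.2278 mm.
Short-edge AOV on the new format = 2·arctan(5.7 / (2 × 6.2278)) = 2·arctan(0.45763) ≈ 49.1803°.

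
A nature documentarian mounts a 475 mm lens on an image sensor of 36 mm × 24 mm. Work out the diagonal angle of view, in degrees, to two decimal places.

5.22°

Sensor diagonal = √(36² + 24²) = √1872.0000 ≈ 43.2666 mm.
Angle of view α = 2·arctan(d/2f) with d = 43.2666 mm and f = 475 mm.
d/2f = 0.04554; arctan(0.04554) ≈ 2.6077°, so α ≈ 5.2153°.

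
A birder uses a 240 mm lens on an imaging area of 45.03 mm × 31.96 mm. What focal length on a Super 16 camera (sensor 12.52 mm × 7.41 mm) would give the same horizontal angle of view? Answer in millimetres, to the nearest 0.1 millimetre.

66.7 mm

Equal angle of view means equal width/f ratio, so f₂ = f₁ · (width₂/width₁) = 240 × 12.52/45.03.
f₂ = 240 × 0.27804 ≈ 66.729 mm.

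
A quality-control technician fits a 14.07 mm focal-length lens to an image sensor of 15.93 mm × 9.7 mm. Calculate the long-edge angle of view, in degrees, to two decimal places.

59.03°

Angle of view α = 2·arctan(w/2f) with w = 15.93 mm and f = 14.07 mm.
w/2f = 0.56610; arctan(0.56610) ≈ 29.5141°, so α ≈ 59.0282°.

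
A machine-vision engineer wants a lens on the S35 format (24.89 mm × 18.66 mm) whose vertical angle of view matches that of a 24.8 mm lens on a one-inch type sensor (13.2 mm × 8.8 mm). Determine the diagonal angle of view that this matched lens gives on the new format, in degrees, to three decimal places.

Equal vertical AOV ⇒ f₂ = f₁ · 18.66/8.8 = 24.8 × 2.12045 ≈ 52.5873 mm.
Sensor diagonal = √(24.89² + 18.66²) = √967.7077 ≈ 31.1080 mm.
Diagonal AOV on the new format = 2·arctan(31.1080 / (2 × 52.5873)) = 2·arctan(0.29577) ≈ 32.9538°.

32.954°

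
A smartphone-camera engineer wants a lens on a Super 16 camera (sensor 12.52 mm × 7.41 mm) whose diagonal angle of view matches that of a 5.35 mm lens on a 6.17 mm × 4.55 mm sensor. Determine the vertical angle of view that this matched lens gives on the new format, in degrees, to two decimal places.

Sensor diagonal = √(6.17² + 4.55²) = √58.7714 ≈ 7.6663 mm.
Sensor diagonal = √(12.52² + 7.41²) = √211.6585 ≈ 14.5485 mm.
Equal diagonal AOV ⇒ f₂ = f₁ · 14.5485/7.6663 = 5.35 × 1.89773 ≈ 10.1529 mm.
Vertical AOV on the new format = 2·arctan(7.41 / (2 × 10.1529)) = 2·arctan(0.36492) ≈ 40.0962°.

40.10°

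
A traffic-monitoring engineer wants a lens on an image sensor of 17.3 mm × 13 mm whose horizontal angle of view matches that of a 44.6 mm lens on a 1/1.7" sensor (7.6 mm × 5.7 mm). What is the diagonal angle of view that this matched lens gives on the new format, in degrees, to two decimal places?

12.17°

Equal horizontal AOV ⇒ f₂ = f₁ · 17.3/7.6 = 44.6 × 2.27632 ≈ 101.5237 mm.
Sensor diagonal = √(17.3² + 13²) = √468.2900 ≈ 21.6400 mm.
Diagonal AOV on the new format = 2·arctan(21.6400 / (2 × 101.5237)) = 2·arctan(0.10658) ≈ 12.1668°.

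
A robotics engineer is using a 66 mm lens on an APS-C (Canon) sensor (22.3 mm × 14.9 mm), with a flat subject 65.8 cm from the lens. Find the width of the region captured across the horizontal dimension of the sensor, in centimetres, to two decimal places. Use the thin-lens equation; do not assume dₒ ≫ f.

20.00 cm

dₒ: 65.8 cm = 658 mm.
Similar triangles through the lens centre give W/dₒ = w/dᵢ; with 1/f = 1/dₒ + 1/dᵢ this gives W = w·(dₒ − f)/f.
W = 22.3 mm × (658 − 66) / 66 = 22.3 × 8.9697 ≈ 200.024 mm = 20.0024 cm.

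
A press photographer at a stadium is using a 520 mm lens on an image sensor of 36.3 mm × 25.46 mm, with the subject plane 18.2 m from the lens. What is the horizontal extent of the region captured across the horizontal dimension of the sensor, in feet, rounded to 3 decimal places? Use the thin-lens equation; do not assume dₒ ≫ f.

dₒ: 18.2 m = 18200 mm.
Similar triangles through the lens centre give W/dₒ = w/dᵢ; with 1/f = 1/dₒ + 1/dᵢ this gives W = w·(dₒ − f)/f.
W = 36.3 mm × (18200 − 520) / 520 = 36.3 × 34.0000 ≈ 1234.200 mm = 1234.200/304.8 ft = 4.04921 ft.

4.049 ft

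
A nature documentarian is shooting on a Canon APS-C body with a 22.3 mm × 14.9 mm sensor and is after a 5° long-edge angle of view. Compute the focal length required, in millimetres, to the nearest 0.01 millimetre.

255.38 mm

From α = 2·arctan(w/2f) we get f = w / (2·tan(α/2)).
With w = 22.3 mm and α/2 = 2.5°, tan(α/2) ≈ 0.04366, so f ≈ 22.3 / 0.08732 ≈ 255.3770 mm.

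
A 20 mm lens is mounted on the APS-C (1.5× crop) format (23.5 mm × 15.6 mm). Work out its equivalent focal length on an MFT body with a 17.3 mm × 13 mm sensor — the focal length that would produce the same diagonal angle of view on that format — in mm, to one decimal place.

15.3 mm

Sensor diagonal = √(23.5² + 15.6²) = √795.6100 ≈ 28.2066 mm.
Sensor diagonal = √(17.3² + 13²) = √468.2900 ≈ 21.6400 mm.
Equal angle of view means equal diagonal/f ratio, so f₂ = f₁ · (diagonal₂/diagonal₁) = 20 × 21.6400/28.2066.
f₂ = 20 × 0.76720 ≈ 15.344 mm.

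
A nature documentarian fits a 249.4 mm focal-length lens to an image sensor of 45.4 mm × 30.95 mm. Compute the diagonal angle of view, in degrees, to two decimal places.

12.57°

Sensor diagonal = √(45.4² + 30.95²) = √3019.0625 ≈ 54.9460 mm.
Angle of view α = 2·arctan(d/2f) with d = 54.9460 mm and f = 249.4 mm.
d/2f = 0.11016; arctan(0.11016) ≈ 6.2862°, so α ≈ 12.5723°.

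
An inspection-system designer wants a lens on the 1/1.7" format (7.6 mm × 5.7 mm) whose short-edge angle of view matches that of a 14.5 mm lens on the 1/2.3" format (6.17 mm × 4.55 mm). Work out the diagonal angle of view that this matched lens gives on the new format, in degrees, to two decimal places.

Equal short-edge AOV ⇒ f₂ = f₁ · 5.7/4.55 = 14.5 × 1.25275 ≈ 18.1648 mm.
Sensor diagonal = √(7.6² + 5.7²) = √90.2500 ≈ 9.5000 mm.
Diagonal AOV on the new format = 2·arctan(9.5000 / (2 × 18.1648)) = 2·arctan(0.26149) ≈ 29.3088°.

29.31°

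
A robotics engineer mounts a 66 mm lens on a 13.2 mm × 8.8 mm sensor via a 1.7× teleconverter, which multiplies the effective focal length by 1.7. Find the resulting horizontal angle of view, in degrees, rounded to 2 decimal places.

6.73°

Effective focal length f = 66 × 1.7 = 112.2 mm.
α = 2·arctan(13.2 / (2 × 112.2)) = 2·arctan(0.05882) ≈ 6.7329°.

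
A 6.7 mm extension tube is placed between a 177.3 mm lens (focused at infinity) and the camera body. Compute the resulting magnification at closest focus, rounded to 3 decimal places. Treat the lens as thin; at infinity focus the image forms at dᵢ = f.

0.038×

The tube moves the image plane from f to f + e, so dᵢ = 177.3 + 6.7 = 184 mm. Focus is achieved when 1/f = 1/dₒ + 1/dᵢ, giving dₒ = 1/(1/f − 1/(f+e)).
Magnification m = dᵢ/dₒ = (f+e)·(1/f − 1/(f+e)) = e/f = 6.7/177.3 ≈ 0.0378.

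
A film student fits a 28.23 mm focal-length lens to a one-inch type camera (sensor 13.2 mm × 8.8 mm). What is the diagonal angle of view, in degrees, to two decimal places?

Sensor diagonal = √(13.2² + 8.8²) = √251.6800 ≈ 15.8644 mm.
Angle of view α = 2·arctan(d/2f) with d = 15.8644 mm and f = 28.23 mm.
d/2f = 0.28099; arctan(0.28099) ≈ 15.6946°, so α ≈ 31.3892°.

31.39°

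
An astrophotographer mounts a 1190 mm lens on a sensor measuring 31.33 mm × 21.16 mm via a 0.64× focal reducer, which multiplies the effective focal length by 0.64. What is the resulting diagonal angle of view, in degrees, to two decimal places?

Effective focal length f = 1190 × 0.64 = 761.6 mm.
Sensor diagonal = √(31.33² + 21.16²) = √1429.3145 ≈ 37.8063 mm.
α = 2·arctan(37.806 / (2 × 761.6)) = 2·arctan(0.02482) ≈ 2.8436°.

2.84°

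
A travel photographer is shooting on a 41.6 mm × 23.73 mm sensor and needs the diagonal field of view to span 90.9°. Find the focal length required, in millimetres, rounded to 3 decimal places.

23.573 mm

Sensor diagonal = √(41.6² + 23.73²) = √2293.6729 ≈ 47.8923 mm.
From α = 2·arctan(d/2f) we get f = d / (2·tan(α/2)).
With d = 47.8923 mm and α/2 = 45.45°, tan(α/2) ≈ 1.01583, so f ≈ 47.8923 / 2.03167 ≈ 23.5729 mm.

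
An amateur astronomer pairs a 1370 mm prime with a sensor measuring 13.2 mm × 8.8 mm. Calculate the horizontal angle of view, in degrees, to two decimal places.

Angle of view α = 2·arctan(w/2f) with w = 13.2 mm and f = 1370 mm.
w/2f = 0.00482; arctan(0.00482) ≈ 0.2760°, so α ≈ 0.5520°.

0.55°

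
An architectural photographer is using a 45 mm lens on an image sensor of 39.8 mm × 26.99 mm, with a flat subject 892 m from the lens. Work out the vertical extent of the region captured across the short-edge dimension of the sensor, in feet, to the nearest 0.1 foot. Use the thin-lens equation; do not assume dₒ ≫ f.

1755.2 ft

dₒ: 892 m = 892000 mm.
Similar triangles through the lens centre give W/dₒ = h/dᵢ; with 1/f = 1/dₒ + 1/dᵢ this gives W = h·(dₒ − f)/f.
W = 26.99 mm × (892000 − 45) / 45 = 26.99 × 19821.2222 ≈ 534974.788 mm = 534974.788/304.8 ft = 1755.17 ft.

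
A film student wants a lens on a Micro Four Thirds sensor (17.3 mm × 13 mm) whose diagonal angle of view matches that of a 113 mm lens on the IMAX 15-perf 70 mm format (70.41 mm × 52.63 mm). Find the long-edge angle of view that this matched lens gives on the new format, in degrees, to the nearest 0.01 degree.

Sensor diagonal = √(70.41² + 52.63²) = √7727.4850 ≈ 87.9061 mm.
Sensor diagonal = √(17.3² + 13²) = √468.2900 ≈ 21.6400 mm.
Equal diagonal AOV ⇒ f₂ = f₁ · 21.6400/87.9061 = 113 × 0.24617 ≈ 27.8174 mm.
Long-edge AOV on the new format = 2·arctan(17.3 / (2 × 27.8174)) = 2·arctan(0.31096) ≈ 34.5468°.

34.55°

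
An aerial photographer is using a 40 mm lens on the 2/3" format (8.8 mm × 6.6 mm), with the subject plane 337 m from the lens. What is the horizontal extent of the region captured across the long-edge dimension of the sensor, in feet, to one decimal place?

dₒ: 337 m = 337000 mm.
Similar triangles through the lens centre give W/dₒ = w/dᵢ; with 1/f = 1/dₒ + 1/dᵢ this gives W = w·(dₒ − f)/f.
W = 8.8 mm × (337000 − 40) / 40 = 8.8 × 8424.0000 ≈ 74131.200 mm = 74131.200/304.8 ft = 243.213 ft.

243.2 ft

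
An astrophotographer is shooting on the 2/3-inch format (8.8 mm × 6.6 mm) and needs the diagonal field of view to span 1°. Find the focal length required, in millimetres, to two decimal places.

Sensor diagonal = √(8.8² + 6.6²) = √121.0000 ≈ 11.0000 mm.
From α = 2·arctan(d/2f) we get f = d / (2·tan(α/2)).
With d = 11.0000 mm and α/2 = 0.5°, tan(α/2) ≈ 0.00873, so f ≈ 11.0000 / 0.01745 ≈ 630.2376 mm.

630.24 mm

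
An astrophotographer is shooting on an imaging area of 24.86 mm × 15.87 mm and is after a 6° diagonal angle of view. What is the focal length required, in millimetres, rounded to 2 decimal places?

281.39 mm

Sensor diagonal = √(24.86² + 15.87²) = √869.8765 ≈ 29.4937 mm.
From α = 2·arctan(d/2f) we get f = d / (2·tan(α/2)).
With d = 29.4937 mm and α/2 = 3°, tan(α/2) ≈ 0.05241, so f ≈ 29.4937 / 0.10482 ≈ 281.3864 mm.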